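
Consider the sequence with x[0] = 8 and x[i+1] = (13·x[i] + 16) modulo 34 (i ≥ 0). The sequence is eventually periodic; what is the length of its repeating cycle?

Computing terms: x[0] = 8; x[1] = 18; x[2] = 12; x[3] = 2; x[4] = 8.
Since x[4] = x[0] = 8, the sequence is periodic with period 4.

4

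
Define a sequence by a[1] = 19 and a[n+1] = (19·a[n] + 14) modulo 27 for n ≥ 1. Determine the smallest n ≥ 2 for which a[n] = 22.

7

a[1] = 19, a[2] = 24, a[3] = 11, a[4] = 7, a[5] = 12, a[6] = 26, a[7] = 22, a[8] = 0, a[9] = 14, a[10] = 10, a[11] = 15, a[12] = 2, a[13] = 25, a[14] = 3, a[15] = 17, a[16] = 13, a[17] = 18, a[18] = 5, a[19] = 1, a[20] = 6, a[21] = 20, a[22] = 16, a[23] = 21, a[24] = 8, a[25] = 4, a[26] = 9, a[27] = 23, a[28] = 19.
The sequence repeats with period 27.
The value 22 first appears (with n ≥ 2) at a[7].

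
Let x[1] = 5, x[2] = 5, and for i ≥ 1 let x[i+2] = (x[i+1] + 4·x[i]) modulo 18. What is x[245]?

1

x[1] = 5,  x[2] = 5,  x[3] = 7,  x[4] = 9,  x[5] = 1,  x[6] = 1,  x[7] = 5,  x[8] = 9,  x[9] = 11,  x[10] = 11,  x[11] = 1,  x[12] = 9,  x[13] = 13,  x[14] = 13,  x[15] = 11,  x[16] = 9,  x[17] = 17,  x[18] = 17,  x[19] = 13,  x[20] = 9,  x[21] = 7,  x[22] = 7,  x[23] = 17,  x[24] = 9,  x[25] = 5,  x[26] = 5.
The sequence repeats with period 24.
(245 - 1) mod 24 = 4, so x[245] = x[5] = 1.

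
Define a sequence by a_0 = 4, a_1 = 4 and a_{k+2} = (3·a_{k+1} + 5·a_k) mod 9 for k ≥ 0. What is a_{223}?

5

We have a_0 = 4; a_1 = 4; a_2 = 5; a_3 = 8; a_4 = 4; a_5 = 7; a_6 = 5; a_7 = 5; a_8 = 4; a_9 = 1; a_{10} = 5; a_{11} = 2; a_{12} = 4; a_{13} = 4.
Since (a_{12}, a_{13}) = (a_0, a_1) = (4, 4) (two consecutive terms determine the rest), the sequence is periodic with period 12.
(223 - 0) mod 12 = 7, so a_{223} = a_7 = 5.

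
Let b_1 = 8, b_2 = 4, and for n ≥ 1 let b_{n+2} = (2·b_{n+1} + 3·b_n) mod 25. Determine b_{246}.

b_1 = 8; b_2 = 4; b_3 = 7; b_4 = 1; b_5 = 23; b_6 = 24; b_7 = 17; b_8 = 6; b_9 = 13; b_{10} = 19; b_{11} = 2; b_{12} = 11; b_{13} = 3; b_{14} = 14; b_{15} = 12; b_{16} = 16; b_{17} = 18; b_{18} = 9; b_{19} = 22; b_{20} = 21; b_{21} = 8; b_{22} = 4.
The sequence repeats with period 20.
(246 - 1) mod 20 = 5, so b_{246} = b_6 = 24.

24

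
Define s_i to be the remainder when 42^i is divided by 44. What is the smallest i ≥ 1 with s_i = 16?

4

Listing terms: s_0 = 1, s_1 = 42, s_2 = 4, s_3 = 36, s_4 = 16, s_5 = 12, s_6 = 20, s_7 = 4.
Since s_7 = s_2 = 4, the sequence is eventually periodic: after a pre-period of length 2 it cycles with period 5.
The value 16 first appears (with i ≥ 1) at s_4.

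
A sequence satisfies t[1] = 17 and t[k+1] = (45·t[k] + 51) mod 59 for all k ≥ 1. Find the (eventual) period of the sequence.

29

t[1] = 17, t[2] = 49, t[3] = 14, t[4] = 32, t[5] = 16, t[6] = 4, t[7] = 54, t[8] = 3, t[9] = 9, t[10] = 43, t[11] = 39, t[12] = 36, t[13] = 19, t[14] = 21, t[15] = 52, t[16] = 31, t[17] = 30, t[18] = 44, t[19] = 25, t[20] = 55, t[21] = 48, t[22] = 28, t[23] = 13, t[24] = 46, t[25] = 56, t[26] = 34, t[27] = 47, t[28] = 42, t[29] = 53, t[30] = 17.
Since t[30] = t[1] = 17, the sequence is periodic with period 29.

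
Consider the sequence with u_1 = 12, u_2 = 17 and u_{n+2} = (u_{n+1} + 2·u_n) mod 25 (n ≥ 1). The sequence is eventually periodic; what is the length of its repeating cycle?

20

Computing terms: u_1 = 12,  u_2 = 17,  u_3 = 16,  u_4 = 0,  u_5 = 7,  u_6 = 7,  u_7 = 21,  u_8 = 10,  u_9 = 2,  u_{10} = 22,  u_{11} = 1,  u_{12} = 20,  u_{13} = 22,  u_{14} = 12,  u_{15} = 6,  u_{16} = 5,  u_{17} = 17,  u_{18} = 2,  u_{19} = 11,  u_{20} = 15,  u_{21} = 12,  u_{22} = 17.
The sequence repeats with period 20.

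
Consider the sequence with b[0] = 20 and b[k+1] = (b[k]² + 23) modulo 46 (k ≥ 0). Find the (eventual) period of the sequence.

10

Computing terms: b[0] = 20,  b[1] = 9,  b[2] = 12,  b[3] = 29,  b[4] = 36,  b[5] = 31,  b[6] = 18,  b[7] = 25,  b[8] = 4,  b[9] = 39,  b[10] = 26,  b[11] = 9.
Since b[11] = b[1] = 9, the sequence is eventually periodic: after a pre-period of length 1 it cycles with period 10.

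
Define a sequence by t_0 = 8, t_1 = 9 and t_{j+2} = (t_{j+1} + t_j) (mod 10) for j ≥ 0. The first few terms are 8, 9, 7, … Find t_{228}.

8

Listing terms: t_0 = 8; t_1 = 9; t_2 = 7; t_3 = 6; t_4 = 3; t_5 = 9; t_6 = 2; t_7 = 1; t_8 = 3; t_9 = 4; t_{10} = 7; t_{11} = 1; t_{12} = 8; t_{13} = 9.
The sequence repeats with period 12.
(228 - 0) mod 12 = 0, so t_{228} = t_0 = 8.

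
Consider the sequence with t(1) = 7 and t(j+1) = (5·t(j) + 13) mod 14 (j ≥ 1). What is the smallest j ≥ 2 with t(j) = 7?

7

Listing terms: t(1) = 7,  t(2) = 6,  t(3) = 1,  t(4) = 4,  t(5) = 5,  t(6) = 10,  t(7) = 7.
Since t(7) = t(1) = 7, the sequence is periodic with period 6.
The value 7 next appears (with j ≥ 2) at t(7).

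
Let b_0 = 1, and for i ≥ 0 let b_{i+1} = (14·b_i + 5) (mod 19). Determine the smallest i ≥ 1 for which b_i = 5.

2

We have b_0 = 1,  b_1 = 0,  b_2 = 5,  b_3 = 18,  b_4 = 10,  b_5 = 12,  b_6 = 2,  b_7 = 14,  b_8 = 11,  b_9 = 7,  b_{10} = 8,  b_{11} = 3,  b_{12} = 9,  b_{13} = 17,  b_{14} = 15,  b_{15} = 6,  b_{16} = 13,  b_{17} = 16,  b_{18} = 1.
Since b_{18} = b_0 = 1, the sequence is periodic with period 18.
The value 5 first appears (with i ≥ 1) at b_2.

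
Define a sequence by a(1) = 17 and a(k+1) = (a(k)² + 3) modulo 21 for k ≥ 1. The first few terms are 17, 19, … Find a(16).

10

We have a(1) = 17, a(2) = 19, a(3) = 7, a(4) = 10, a(5) = 19.
Since a(5) = a(2) = 19, the sequence is eventually periodic: after a pre-period of length 1 it cycles with period 3.
For k ≥ 2, a(k) depends only on (k - 2) mod 3. (16 - 2) mod 3 = 2, so a(16) = a(4) = 10.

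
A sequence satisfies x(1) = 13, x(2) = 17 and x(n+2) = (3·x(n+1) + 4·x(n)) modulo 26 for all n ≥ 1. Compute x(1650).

Listing terms: x(1) = 13,  x(2) = 17,  x(3) = 25,  x(4) = 13,  x(5) = 9,  x(6) = 1,  x(7) = 13,  x(8) = 17.
The sequence repeats with period 6.
(1650 - 1) mod 6 = 5, so x(1650) = x(6) = 1.

1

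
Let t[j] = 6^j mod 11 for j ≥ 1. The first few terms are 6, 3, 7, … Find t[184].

9

Computing terms: t[1] = 6; t[2] = 3; t[3] = 7; t[4] = 9; t[5] = 10; t[6] = 5; t[7] = 8; t[8] = 4; t[9] = 2; t[10] = 1; t[11] = 6.
Since t[11] = t[1] = 6, the sequence is periodic with period 10.
So t[184] = t[1 + ((184-1) mod 10)] = t[4] = 9.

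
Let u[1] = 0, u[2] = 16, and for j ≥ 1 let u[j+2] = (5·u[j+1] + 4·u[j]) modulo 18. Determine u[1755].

Computing terms: u[1] = 0; u[2] = 16; u[3] = 8; u[4] = 14; u[5] = 12; u[6] = 8; u[7] = 16; u[8] = 4; u[9] = 12; u[10] = 4; u[11] = 14; u[12] = 14; u[13] = 0; u[14] = 2; u[15] = 10; u[16] = 4; u[17] = 6; u[18] = 10; u[19] = 2; u[20] = 14; u[21] = 6; u[22] = 14; u[23] = 4; u[24] = 4; u[25] = 0; u[26] = 16.
The sequence repeats with period 24.
So u[1755] = u[1 + ((1755-1) mod 24)] = u[3] = 8.

8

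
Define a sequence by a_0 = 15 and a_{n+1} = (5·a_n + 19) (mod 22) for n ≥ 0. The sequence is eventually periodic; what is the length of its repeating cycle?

Listing terms: a_0 = 15; a_1 = 6; a_2 = 5; a_3 = 0; a_4 = 19; a_5 = 4; a_6 = 17; a_7 = 16; a_8 = 11; a_9 = 8; a_{10} = 15.
The sequence repeats with period 10.

10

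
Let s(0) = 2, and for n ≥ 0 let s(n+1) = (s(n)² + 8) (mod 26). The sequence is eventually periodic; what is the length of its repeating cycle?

3

s(0) = 2, s(1) = 12, s(2) = 22, s(3) = 24, s(4) = 12.
Since s(4) = s(1) = 12, the sequence is eventually periodic: after a pre-period of length 1 it cycles with period 3.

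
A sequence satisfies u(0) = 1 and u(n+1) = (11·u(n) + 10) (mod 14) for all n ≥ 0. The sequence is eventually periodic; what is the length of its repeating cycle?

Listing terms: u(0) = 1, u(1) = 7, u(2) = 3, u(3) = 1.
The sequence repeats with period 3.

3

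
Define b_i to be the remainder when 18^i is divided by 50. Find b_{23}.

32

We have b_1 = 18, b_2 = 24, b_3 = 32, b_4 = 26, b_5 = 18.
The sequence repeats with period 4.
So b_{23} = b_{1 + ((23-1) mod 4)} = b_3 = 32.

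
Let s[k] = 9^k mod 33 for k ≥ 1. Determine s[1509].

s[1] = 9, s[2] = 15, s[3] = 3, s[4] = 27, s[5] = 12, s[6] = 9.
Since s[6] = s[1] = 9, the sequence is periodic with period 5.
So s[1509] = s[1 + ((1509-1) mod 5)] = s[4] = 27.

27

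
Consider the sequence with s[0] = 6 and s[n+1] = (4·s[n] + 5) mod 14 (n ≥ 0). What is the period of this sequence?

3

Computing terms: s[0] = 6,  s[1] = 1,  s[2] = 9,  s[3] = 13,  s[4] = 1.
Since s[4] = s[1] = 1, the sequence is eventually periodic: after a pre-period of length 1 it cycles with period 3.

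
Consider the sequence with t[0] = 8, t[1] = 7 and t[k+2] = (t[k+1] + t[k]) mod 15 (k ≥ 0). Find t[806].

Computing terms: t[0] = 8; t[1] = 7; t[2] = 0; t[3] = 7; t[4] = 7; t[5] = 14; t[6] = 6; t[7] = 5; t[8] = 11; t[9] = 1; t[10] = 12; t[11] = 13; t[12] = 10; t[13] = 8; t[14] = 3; t[15] = 11; t[16] = 14; t[17] = 10; t[18] = 9; t[19] = 4; t[20] = 13; t[21] = 2; t[22] = 0; t[23] = 2; t[24] = 2; t[25] = 4; t[26] = 6; t[27] = 10; t[28] = 1; t[29] = 11; t[30] = 12; t[31] = 8; t[32] = 5; t[33] = 13; t[34] = 3; t[35] = 1; t[36] = 4; t[37] = 5; t[38] = 9; t[39] = 14; t[40] = 8; t[41] = 7.
Since (t[40], t[41]) = (t[0], t[1]) = (8, 7) (two consecutive terms determine the rest), the sequence is periodic with period 40.
So t[806] = t[0 + ((806-0) mod 40)] = t[6] = 6.

6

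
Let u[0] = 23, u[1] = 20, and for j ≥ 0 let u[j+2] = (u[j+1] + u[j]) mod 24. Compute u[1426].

10

Computing terms: u[0] = 23; u[1] = 20; u[2] = 19; u[3] = 15; u[4] = 10; u[5] = 1; u[6] = 11; u[7] = 12; u[8] = 23; u[9] = 11; u[10] = 10; u[11] = 21; u[12] = 7; u[13] = 4; u[14] = 11; u[15] = 15; u[16] = 2; u[17] = 17; u[18] = 19; u[19] = 12; u[20] = 7; u[21] = 19; u[22] = 2; u[23] = 21; u[24] = 23; u[25] = 20.
Since (u[24], u[25]) = (u[0], u[1]) = (23, 20) (two consecutive terms determine the rest), the sequence is periodic with period 24.
So u[1426] = u[0 + ((1426-0) mod 24)] = u[10] = 10.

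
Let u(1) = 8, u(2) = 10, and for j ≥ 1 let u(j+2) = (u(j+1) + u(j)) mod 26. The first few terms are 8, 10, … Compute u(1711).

We have u(1) = 8, u(2) = 10, u(3) = 18, u(4) = 2, u(5) = 20, u(6) = 22, u(7) = 16, u(8) = 12, u(9) = 2, u(10) = 14, u(11) = 16, u(12) = 4, u(13) = 20, u(14) = 24, u(15) = 18, u(16) = 16, u(17) = 8, u(18) = 24, u(19) = 6, u(20) = 4, u(21) = 10, u(22) = 14, u(23) = 24, u(24) = 12, u(25) = 10, u(26) = 22, u(27) = 6, u(28) = 2, u(29) = 8, u(30) = 10.
The sequence repeats with period 28.
So u(1711) = u(1 + ((1711-1) mod 28)) = u(3) = 18.

18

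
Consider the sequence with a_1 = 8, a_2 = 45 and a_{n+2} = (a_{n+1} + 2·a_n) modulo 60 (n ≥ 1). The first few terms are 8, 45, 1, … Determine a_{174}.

35

a_1 = 8,  a_2 = 45,  a_3 = 1,  a_4 = 31,  a_5 = 33,  a_6 = 35,  a_7 = 41,  a_8 = 51,  a_9 = 13,  a_{10} = 55,  a_{11} = 21,  a_{12} = 11,  a_{13} = 53,  a_{14} = 15,  a_{15} = 1,  a_{16} = 31.
Since (a_{15}, a_{16}) = (a_3, a_4) = (1, 31) (two consecutive terms determine the rest), the sequence is eventually periodic: after a pre-period of length 2 it cycles with period 12.
For n ≥ 3, a_n depends only on (n - 3) mod 12. (174 - 3) mod 12 = 3, so a_{174} = a_6 = 35.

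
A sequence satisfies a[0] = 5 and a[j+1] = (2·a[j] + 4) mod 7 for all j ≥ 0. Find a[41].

Listing terms: a[0] = 5, a[1] = 0, a[2] = 4, a[3] = 5.
The sequence repeats with period 3.
(41 - 0) mod 3 = 2, so a[41] = a[2] = 4.

4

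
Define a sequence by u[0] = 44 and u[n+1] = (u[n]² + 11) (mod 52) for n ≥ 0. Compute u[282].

Computing terms: u[0] = 44, u[1] = 23, u[2] = 20, u[3] = 47, u[4] = 36, u[5] = 7, u[6] = 8, u[7] = 23.
Since u[7] = u[1] = 23, the sequence is eventually periodic: after a pre-period of length 1 it cycles with period 6.
For n ≥ 1, u[n] depends only on (n - 1) mod 6. (282 - 1) mod 6 = 5, so u[282] = u[6] = 8.

8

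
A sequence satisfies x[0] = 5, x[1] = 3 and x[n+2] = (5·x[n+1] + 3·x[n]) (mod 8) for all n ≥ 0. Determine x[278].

Computing terms: x[0] = 5; x[1] = 3; x[2] = 6; x[3] = 7; x[4] = 5; x[5] = 6; x[6] = 5; x[7] = 3.
The sequence repeats with period 6.
So x[278] = x[0 + ((278-0) mod 6)] = x[2] = 6.

6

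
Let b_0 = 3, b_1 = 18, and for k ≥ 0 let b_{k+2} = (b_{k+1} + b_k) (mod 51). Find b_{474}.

Computing terms: b_0 = 3, b_1 = 18, b_2 = 21, b_3 = 39, b_4 = 9, b_5 = 48, b_6 = 6, b_7 = 3, b_8 = 9, b_9 = 12, b_{10} = 21, b_{11} = 33, b_{12} = 3, b_{13} = 36, b_{14} = 39, b_{15} = 24, b_{16} = 12, b_{17} = 36, b_{18} = 48, b_{19} = 33, b_{20} = 30, b_{21} = 12, b_{22} = 42, b_{23} = 3, b_{24} = 45, b_{25} = 48, b_{26} = 42, b_{27} = 39, b_{28} = 30, b_{29} = 18, b_{30} = 48, b_{31} = 15, b_{32} = 12, b_{33} = 27, b_{34} = 39, b_{35} = 15, b_{36} = 3, b_{37} = 18.
The sequence repeats with period 36.
So b_{474} = b_{0 + ((474-0) mod 36)} = b_6 = 6.

6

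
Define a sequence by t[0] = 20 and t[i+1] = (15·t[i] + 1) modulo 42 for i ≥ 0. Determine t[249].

31

We have t[0] = 20, t[1] = 7, t[2] = 22, t[3] = 37, t[4] = 10, t[5] = 25, t[6] = 40, t[7] = 13, t[8] = 28, t[9] = 1, t[10] = 16, t[11] = 31, t[12] = 4, t[13] = 19, t[14] = 34, t[15] = 7.
Since t[15] = t[1] = 7, the sequence is eventually periodic: after a pre-period of length 1 it cycles with period 14.
For i ≥ 1, t[i] depends only on (i - 1) mod 14. (249 - 1) mod 14 = 10, so t[249] = t[11] = 31.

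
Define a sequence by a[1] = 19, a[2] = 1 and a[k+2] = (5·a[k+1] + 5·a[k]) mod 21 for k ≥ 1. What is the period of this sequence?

24

We have a[1] = 19; a[2] = 1; a[3] = 16; a[4] = 1; a[5] = 1; a[6] = 10; a[7] = 13; a[8] = 10; a[9] = 10; a[10] = 16; a[11] = 4; a[12] = 16; a[13] = 16; a[14] = 13; a[15] = 19; a[16] = 13; a[17] = 13; a[18] = 4; a[19] = 1; a[20] = 4; a[21] = 4; a[22] = 19; a[23] = 10; a[24] = 19; a[25] = 19; a[26] = 1.
Since (a[25], a[26]) = (a[1], a[2]) = (19, 1) (two consecutive terms determine the rest), the sequence is periodic with period 24.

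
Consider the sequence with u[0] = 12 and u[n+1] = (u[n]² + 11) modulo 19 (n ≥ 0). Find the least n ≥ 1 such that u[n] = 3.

1

u[0] = 12; u[1] = 3; u[2] = 1; u[3] = 12.
The sequence repeats with period 3.
The value 3 first appears (with n ≥ 1) at u[1].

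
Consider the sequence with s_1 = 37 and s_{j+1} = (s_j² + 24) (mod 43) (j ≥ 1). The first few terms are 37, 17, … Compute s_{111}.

Computing terms: s_1 = 37, s_2 = 17, s_3 = 12, s_4 = 39, s_5 = 40, s_6 = 33, s_7 = 38, s_8 = 6, s_9 = 17.
Since s_9 = s_2 = 17, the sequence is eventually periodic: after a pre-period of length 1 it cycles with period 7.
For j ≥ 2, s_j depends only on (j - 2) mod 7. (111 - 2) mod 7 = 4, so s_{111} = s_6 = 33.

33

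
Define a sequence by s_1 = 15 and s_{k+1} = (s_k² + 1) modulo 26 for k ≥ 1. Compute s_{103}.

13

s_1 = 15,  s_2 = 18,  s_3 = 13,  s_4 = 14,  s_5 = 15.
The sequence repeats with period 4.
(103 - 1) mod 4 = 2, so s_{103} = s_3 = 13.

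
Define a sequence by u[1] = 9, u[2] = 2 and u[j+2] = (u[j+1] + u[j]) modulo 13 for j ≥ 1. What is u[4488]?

7

u[1] = 9,  u[2] = 2,  u[3] = 11,  u[4] = 0,  u[5] = 11,  u[6] = 11,  u[7] = 9,  u[8] = 7,  u[9] = 3,  u[10] = 10,  u[11] = 0,  u[12] = 10,  u[13] = 10,  u[14] = 7,  u[15] = 4,  u[16] = 11,  u[17] = 2,  u[18] = 0,  u[19] = 2,  u[20] = 2,  u[21] = 4,  u[22] = 6,  u[23] = 10,  u[24] = 3,  u[25] = 0,  u[26] = 3,  u[27] = 3,  u[28] = 6,  u[29] = 9,  u[30] = 2.
Since (u[29], u[30]) = (u[1], u[2]) = (9, 2) (two consecutive terms determine the rest), the sequence is periodic with period 28.
So u[4488] = u[1 + ((4488-1) mod 28)] = u[8] = 7.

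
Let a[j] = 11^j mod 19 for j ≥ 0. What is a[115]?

Computing terms: a[0] = 1, a[1] = 11, a[2] = 7, a[3] = 1.
Since a[3] = a[0] = 1, the sequence is periodic with period 3.
So a[115] = a[0 + ((115-0) mod 3)] = a[1] = 11.

11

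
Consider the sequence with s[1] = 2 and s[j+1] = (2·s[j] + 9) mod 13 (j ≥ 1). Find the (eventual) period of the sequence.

s[1] = 2,  s[2] = 0,  s[3] = 9,  s[4] = 1,  s[5] = 11,  s[6] = 5,  s[7] = 6,  s[8] = 8,  s[9] = 12,  s[10] = 7,  s[11] = 10,  s[12] = 3,  s[13] = 2.
The sequence repeats with period 12.

12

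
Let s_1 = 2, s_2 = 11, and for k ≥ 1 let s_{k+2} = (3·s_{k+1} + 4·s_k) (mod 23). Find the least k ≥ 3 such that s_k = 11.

We have s_1 = 2, s_2 = 11, s_3 = 18, s_4 = 6, s_5 = 21, s_6 = 18, s_7 = 0, s_8 = 3, s_9 = 9, s_{10} = 16, s_{11} = 15, s_{12} = 17, s_{13} = 19, s_{14} = 10, s_{15} = 14, s_{16} = 13, s_{17} = 3, s_{18} = 15, s_{19} = 11, s_{20} = 1, s_{21} = 1, s_{22} = 7, s_{23} = 2, s_{24} = 11.
The sequence repeats with period 22.
The value 11 first appears (with k ≥ 3) at s_{19}.

19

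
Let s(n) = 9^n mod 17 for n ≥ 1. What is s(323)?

15

Computing terms: s(1) = 9; s(2) = 13; s(3) = 15; s(4) = 16; s(5) = 8; s(6) = 4; s(7) = 2; s(8) = 1; s(9) = 9.
The sequence repeats with period 8.
So s(323) = s(1 + ((323-1) mod 8)) = s(3) = 15.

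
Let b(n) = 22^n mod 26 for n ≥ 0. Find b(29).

16

Computing terms: b(0) = 1,  b(1) = 22,  b(2) = 16,  b(3) = 14,  b(4) = 22.
Since b(4) = b(1) = 22, the sequence is eventually periodic: after a pre-period of length 1 it cycles with period 3.
For n ≥ 1, b(n) depends only on (n - 1) mod 3. (29 - 1) mod 3 = 1, so b(29) = b(2) = 16.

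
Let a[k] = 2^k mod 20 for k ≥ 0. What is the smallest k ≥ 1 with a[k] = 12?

Listing terms: a[0] = 1; a[1] = 2; a[2] = 4; a[3] = 8; a[4] = 16; a[5] = 12; a[6] = 4.
Since a[6] = a[2] = 4, the sequence is eventually periodic: after a pre-period of length 2 it cycles with period 4.
The value 12 first appears (with k ≥ 1) at a[5].

5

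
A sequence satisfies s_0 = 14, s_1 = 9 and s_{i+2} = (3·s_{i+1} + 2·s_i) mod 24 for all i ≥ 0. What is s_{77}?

Computing terms: s_0 = 14, s_1 = 9, s_2 = 7, s_3 = 15, s_4 = 11, s_5 = 15, s_6 = 19, s_7 = 15, s_8 = 11.
Since (s_7, s_8) = (s_3, s_4) = (15, 11) (two consecutive terms determine the rest), the sequence is eventually periodic: after a pre-period of length 3 it cycles with period 4.
For i ≥ 3, s_i depends only on (i - 3) mod 4. (77 - 3) mod 4 = 2, so s_{77} = s_5 = 15.

15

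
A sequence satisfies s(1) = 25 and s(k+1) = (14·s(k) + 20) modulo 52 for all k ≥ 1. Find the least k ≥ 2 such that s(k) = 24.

12

Listing terms: s(1) = 25; s(2) = 6; s(3) = 0; s(4) = 20; s(5) = 40; s(6) = 8; s(7) = 28; s(8) = 48; s(9) = 16; s(10) = 36; s(11) = 4; s(12) = 24; s(13) = 44; s(14) = 12; s(15) = 32; s(16) = 0.
Since s(16) = s(3) = 0, the sequence is eventually periodic: after a pre-period of length 2 it cycles with period 13.
The value 24 first appears (with k ≥ 2) at s(12).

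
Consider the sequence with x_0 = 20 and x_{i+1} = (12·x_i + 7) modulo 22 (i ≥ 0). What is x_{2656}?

11

We have x_0 = 20; x_1 = 5; x_2 = 1; x_3 = 19; x_4 = 15; x_5 = 11; x_6 = 7; x_7 = 3; x_8 = 21; x_9 = 17; x_{10} = 13; x_{11} = 9; x_{12} = 5.
Since x_{12} = x_1 = 5, the sequence is eventually periodic: after a pre-period of length 1 it cycles with period 11.
For i ≥ 1, x_i depends only on (i - 1) mod 11. (2656 - 1) mod 11 = 4, so x_{2656} = x_5 = 11.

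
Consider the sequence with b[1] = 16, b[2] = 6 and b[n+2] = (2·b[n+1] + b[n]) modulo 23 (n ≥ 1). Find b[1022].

Computing terms: b[1] = 16, b[2] = 6, b[3] = 5, b[4] = 16, b[5] = 14, b[6] = 21, b[7] = 10, b[8] = 18, b[9] = 0, b[10] = 18, b[11] = 13, b[12] = 21, b[13] = 9, b[14] = 16, b[15] = 18, b[16] = 6, b[17] = 7, b[18] = 20, b[19] = 1, b[20] = 22, b[21] = 22, b[22] = 20, b[23] = 16, b[24] = 6.
The sequence repeats with period 22.
So b[1022] = b[1 + ((1022-1) mod 22)] = b[10] = 18.

18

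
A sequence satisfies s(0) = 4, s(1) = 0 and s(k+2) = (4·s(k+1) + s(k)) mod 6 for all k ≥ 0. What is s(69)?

0

Listing terms: s(0) = 4, s(1) = 0, s(2) = 4, s(3) = 4, s(4) = 2, s(5) = 0, s(6) = 2, s(7) = 2, s(8) = 4, s(9) = 0.
The sequence repeats with period 8.
(69 - 0) mod 8 = 5, so s(69) = s(5) = 0.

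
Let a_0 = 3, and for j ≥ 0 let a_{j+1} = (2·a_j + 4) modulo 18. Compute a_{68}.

Listing terms: a_0 = 3; a_1 = 10; a_2 = 6; a_3 = 16; a_4 = 0; a_5 = 4; a_6 = 12; a_7 = 10.
Since a_7 = a_1 = 10, the sequence is eventually periodic: after a pre-period of length 1 it cycles with period 6.
For j ≥ 1, a_j depends only on (j - 1) mod 6. (68 - 1) mod 6 = 1, so a_{68} = a_2 = 6.

6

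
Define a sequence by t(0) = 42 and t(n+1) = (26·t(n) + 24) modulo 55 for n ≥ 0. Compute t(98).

24

Listing terms: t(0) = 42,  t(1) = 16,  t(2) = 0,  t(3) = 24,  t(4) = 43,  t(5) = 42.
The sequence repeats with period 5.
(98 - 0) mod 5 = 3, so t(98) = t(3) = 24.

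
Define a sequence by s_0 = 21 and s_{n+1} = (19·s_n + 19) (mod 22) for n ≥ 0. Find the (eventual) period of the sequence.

10

Computing terms: s_0 = 21, s_1 = 0, s_2 = 19, s_3 = 6, s_4 = 1, s_5 = 16, s_6 = 15, s_7 = 18, s_8 = 9, s_9 = 14, s_{10} = 21.
Since s_{10} = s_0 = 21, the sequence is periodic with period 10.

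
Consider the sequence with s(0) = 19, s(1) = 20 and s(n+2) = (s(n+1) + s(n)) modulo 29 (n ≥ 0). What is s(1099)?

6

We have s(0) = 19,  s(1) = 20,  s(2) = 10,  s(3) = 1,  s(4) = 11,  s(5) = 12,  s(6) = 23,  s(7) = 6,  s(8) = 0,  s(9) = 6,  s(10) = 6,  s(11) = 12,  s(12) = 18,  s(13) = 1,  s(14) = 19,  s(15) = 20.
The sequence repeats with period 14.
So s(1099) = s(0 + ((1099-0) mod 14)) = s(7) = 6.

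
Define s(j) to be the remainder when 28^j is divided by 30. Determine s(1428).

16

Computing terms: s(0) = 1; s(1) = 28; s(2) = 4; s(3) = 22; s(4) = 16; s(5) = 28.
Since s(5) = s(1) = 28, the sequence is eventually periodic: after a pre-period of length 1 it cycles with period 4.
For j ≥ 1, s(j) depends only on (j - 1) mod 4. (1428 - 1) mod 4 = 3, so s(1428) = s(4) = 16.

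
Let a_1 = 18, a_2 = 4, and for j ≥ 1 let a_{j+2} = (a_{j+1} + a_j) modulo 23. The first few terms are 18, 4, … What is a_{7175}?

Listing terms: a_1 = 18,  a_2 = 4,  a_3 = 22,  a_4 = 3,  a_5 = 2,  a_6 = 5,  a_7 = 7,  a_8 = 12,  a_9 = 19,  a_{10} = 8,  a_{11} = 4,  a_{12} = 12,  a_{13} = 16,  a_{14} = 5,  a_{15} = 21,  a_{16} = 3,  a_{17} = 1,  a_{18} = 4,  a_{19} = 5,  a_{20} = 9,  a_{21} = 14,  a_{22} = 0,  a_{23} = 14,  a_{24} = 14,  a_{25} = 5,  a_{26} = 19,  a_{27} = 1,  a_{28} = 20,  a_{29} = 21,  a_{30} = 18,  a_{31} = 16,  a_{32} = 11,  a_{33} = 4,  a_{34} = 15,  a_{35} = 19,  a_{36} = 11,  a_{37} = 7,  a_{38} = 18,  a_{39} = 2,  a_{40} = 20,  a_{41} = 22,  a_{42} = 19,  a_{43} = 18,  a_{44} = 14,  a_{45} = 9,  a_{46} = 0,  a_{47} = 9,  a_{48} = 9,  a_{49} = 18,  a_{50} = 4.
Since (a_{49}, a_{50}) = (a_1, a_2) = (18, 4) (two consecutive terms determine the rest), the sequence is periodic with period 48.
So a_{7175} = a_{1 + ((7175-1) mod 48)} = a_{23} = 14.

14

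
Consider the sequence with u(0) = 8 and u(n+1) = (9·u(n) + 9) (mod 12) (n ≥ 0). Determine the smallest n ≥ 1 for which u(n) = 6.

2

Computing terms: u(0) = 8; u(1) = 9; u(2) = 6; u(3) = 3; u(4) = 0; u(5) = 9.
Since u(5) = u(1) = 9, the sequence is eventually periodic: after a pre-period of length 1 it cycles with period 4.
The value 6 first appears (with n ≥ 1) at u(2).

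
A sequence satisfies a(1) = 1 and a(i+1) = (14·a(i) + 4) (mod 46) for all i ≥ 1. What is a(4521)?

a(1) = 1,  a(2) = 18,  a(3) = 26,  a(4) = 0,  a(5) = 4,  a(6) = 14,  a(7) = 16,  a(8) = 44,  a(9) = 22,  a(10) = 36,  a(11) = 2,  a(12) = 32,  a(13) = 38,  a(14) = 30,  a(15) = 10,  a(16) = 6,  a(17) = 42,  a(18) = 40,  a(19) = 12,  a(20) = 34,  a(21) = 20,  a(22) = 8,  a(23) = 24,  a(24) = 18.
Since a(24) = a(2) = 18, the sequence is eventually periodic: after a pre-period of length 1 it cycles with period 22.
For i ≥ 2, a(i) depends only on (i - 2) mod 22. (4521 - 2) mod 22 = 9, so a(4521) = a(11) = 2.

2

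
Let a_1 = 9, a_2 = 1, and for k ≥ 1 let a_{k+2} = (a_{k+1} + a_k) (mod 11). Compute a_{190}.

a_1 = 9,  a_2 = 1,  a_3 = 10,  a_4 = 0,  a_5 = 10,  a_6 = 10,  a_7 = 9,  a_8 = 8,  a_9 = 6,  a_{10} = 3,  a_{11} = 9,  a_{12} = 1.
Since (a_{11}, a_{12}) = (a_1, a_2) = (9, 1) (two consecutive terms determine the rest), the sequence is periodic with period 10.
So a_{190} = a_{1 + ((190-1) mod 10)} = a_{10} = 3.

3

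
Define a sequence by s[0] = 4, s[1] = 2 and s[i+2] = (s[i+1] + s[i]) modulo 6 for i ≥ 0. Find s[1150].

s[0] = 4, s[1] = 2, s[2] = 0, s[3] = 2, s[4] = 2, s[5] = 4, s[6] = 0, s[7] = 4, s[8] = 4, s[9] = 2.
Since (s[8], s[9]) = (s[0], s[1]) = (4, 2) (two consecutive terms determine the rest), the sequence is periodic with period 8.
(1150 - 0) mod 8 = 6, so s[1150] = s[6] = 0.

0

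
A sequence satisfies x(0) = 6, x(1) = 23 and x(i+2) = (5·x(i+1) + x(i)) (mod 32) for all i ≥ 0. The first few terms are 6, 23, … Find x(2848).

21

We have x(0) = 6, x(1) = 23, x(2) = 25, x(3) = 20, x(4) = 29, x(5) = 5, x(6) = 22, x(7) = 19, x(8) = 21, x(9) = 28, x(10) = 1, x(11) = 1, x(12) = 6, x(13) = 31, x(14) = 1, x(15) = 4, x(16) = 21, x(17) = 13, x(18) = 22, x(19) = 27, x(20) = 29, x(21) = 12, x(22) = 25, x(23) = 9, x(24) = 6, x(25) = 7, x(26) = 9, x(27) = 20, x(28) = 13, x(29) = 21, x(30) = 22, x(31) = 3, x(32) = 5, x(33) = 28, x(34) = 17, x(35) = 17, x(36) = 6, x(37) = 15, x(38) = 17, x(39) = 4, x(40) = 5, x(41) = 29, x(42) = 22, x(43) = 11, x(44) = 13, x(45) = 12, x(46) = 9, x(47) = 25, x(48) = 6, x(49) = 23.
The sequence repeats with period 48.
(2848 - 0) mod 48 = 16, so x(2848) = x(16) = 21.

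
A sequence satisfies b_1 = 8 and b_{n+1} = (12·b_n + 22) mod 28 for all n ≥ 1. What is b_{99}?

10

Computing terms: b_1 = 8, b_2 = 6, b_3 = 10, b_4 = 2, b_5 = 18, b_6 = 14, b_7 = 22, b_8 = 6.
Since b_8 = b_2 = 6, the sequence is eventually periodic: after a pre-period of length 1 it cycles with period 6.
For n ≥ 2, b_n depends only on (n - 2) mod 6. (99 - 2) mod 6 = 1, so b_{99} = b_3 = 10.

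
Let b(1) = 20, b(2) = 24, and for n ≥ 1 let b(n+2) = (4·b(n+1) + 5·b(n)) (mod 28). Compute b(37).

b(1) = 20,  b(2) = 24,  b(3) = 0,  b(4) = 8,  b(5) = 4,  b(6) = 0,  b(7) = 20,  b(8) = 24.
The sequence repeats with period 6.
(37 - 1) mod 6 = 0, so b(37) = b(1) = 20.

20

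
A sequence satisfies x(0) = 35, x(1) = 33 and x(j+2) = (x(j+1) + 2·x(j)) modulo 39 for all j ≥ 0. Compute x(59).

38

Computing terms: x(0) = 35; x(1) = 33; x(2) = 25; x(3) = 13; x(4) = 24; x(5) = 11; x(6) = 20; x(7) = 3; x(8) = 4; x(9) = 10; x(10) = 18; x(11) = 38; x(12) = 35; x(13) = 33.
Since (x(12), x(13)) = (x(0), x(1)) = (35, 33) (two consecutive terms determine the rest), the sequence is periodic with period 12.
So x(59) = x(0 + ((59-0) mod 12)) = x(11) = 38.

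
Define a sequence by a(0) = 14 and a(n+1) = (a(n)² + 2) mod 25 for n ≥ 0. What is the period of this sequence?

We have a(0) = 14, a(1) = 23, a(2) = 6, a(3) = 13, a(4) = 21, a(5) = 18, a(6) = 1, a(7) = 3, a(8) = 11, a(9) = 23.
Since a(9) = a(1) = 23, the sequence is eventually periodic: after a pre-period of length 1 it cycles with period 8.

8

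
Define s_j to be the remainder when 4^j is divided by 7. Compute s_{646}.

Listing terms: s_1 = 4; s_2 = 2; s_3 = 1; s_4 = 4.
Since s_4 = s_1 = 4, the sequence is periodic with period 3.
So s_{646} = s_{1 + ((646-1) mod 3)} = s_1 = 4.

4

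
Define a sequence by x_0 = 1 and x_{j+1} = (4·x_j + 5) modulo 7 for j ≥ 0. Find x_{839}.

x_0 = 1; x_1 = 2; x_2 = 6; x_3 = 1.
The sequence repeats with period 3.
(839 - 0) mod 3 = 2, so x_{839} = x_2 = 6.

6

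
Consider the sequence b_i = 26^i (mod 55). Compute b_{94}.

Computing terms: b_1 = 26; b_2 = 16; b_3 = 31; b_4 = 36; b_5 = 1; b_6 = 26.
Since b_6 = b_1 = 26, the sequence is periodic with period 5.
(94 - 1) mod 5 = 3, so b_{94} = b_4 = 36.

36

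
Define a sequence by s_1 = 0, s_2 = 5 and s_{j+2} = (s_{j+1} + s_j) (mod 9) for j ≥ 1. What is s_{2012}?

s_1 = 0, s_2 = 5, s_3 = 5, s_4 = 1, s_5 = 6, s_6 = 7, s_7 = 4, s_8 = 2, s_9 = 6, s_{10} = 8, s_{11} = 5, s_{12} = 4, s_{13} = 0, s_{14} = 4, s_{15} = 4, s_{16} = 8, s_{17} = 3, s_{18} = 2, s_{19} = 5, s_{20} = 7, s_{21} = 3, s_{22} = 1, s_{23} = 4, s_{24} = 5, s_{25} = 0, s_{26} = 5.
Since (s_{25}, s_{26}) = (s_1, s_2) = (0, 5) (two consecutive terms determine the rest), the sequence is periodic with period 24.
So s_{2012} = s_{1 + ((2012-1) mod 24)} = s_{20} = 7.

7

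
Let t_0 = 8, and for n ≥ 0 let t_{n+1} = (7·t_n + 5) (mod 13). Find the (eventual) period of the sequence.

12

We have t_0 = 8; t_1 = 9; t_2 = 3; t_3 = 0; t_4 = 5; t_5 = 1; t_6 = 12; t_7 = 11; t_8 = 4; t_9 = 7; t_{10} = 2; t_{11} = 6; t_{12} = 8.
Since t_{12} = t_0 = 8, the sequence is periodic with period 12.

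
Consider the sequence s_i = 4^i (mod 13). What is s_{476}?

3

We have s_0 = 1, s_1 = 4, s_2 = 3, s_3 = 12, s_4 = 9, s_5 = 10, s_6 = 1.
Since s_6 = s_0 = 1, the sequence is periodic with period 6.
So s_{476} = s_{0 + ((476-0) mod 6)} = s_2 = 3.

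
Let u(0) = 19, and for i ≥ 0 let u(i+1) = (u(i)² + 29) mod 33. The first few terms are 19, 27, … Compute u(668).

32

We have u(0) = 19,  u(1) = 27,  u(2) = 32,  u(3) = 30,  u(4) = 5,  u(5) = 21,  u(6) = 8,  u(7) = 27.
Since u(7) = u(1) = 27, the sequence is eventually periodic: after a pre-period of length 1 it cycles with period 6.
For i ≥ 1, u(i) depends only on (i - 1) mod 6. (668 - 1) mod 6 = 1, so u(668) = u(2) = 32.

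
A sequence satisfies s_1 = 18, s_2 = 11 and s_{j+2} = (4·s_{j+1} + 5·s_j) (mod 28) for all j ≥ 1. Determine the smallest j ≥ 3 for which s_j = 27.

6

Listing terms: s_1 = 18, s_2 = 11, s_3 = 22, s_4 = 3, s_5 = 10, s_6 = 27, s_7 = 18, s_8 = 11.
The sequence repeats with period 6.
The value 27 first appears (with j ≥ 3) at s_6.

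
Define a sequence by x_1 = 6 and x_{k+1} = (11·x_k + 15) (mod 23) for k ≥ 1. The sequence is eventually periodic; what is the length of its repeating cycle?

22

x_1 = 6; x_2 = 12; x_3 = 9; x_4 = 22; x_5 = 4; x_6 = 13; x_7 = 20; x_8 = 5; x_9 = 1; x_{10} = 3; x_{11} = 2; x_{12} = 14; x_{13} = 8; x_{14} = 11; x_{15} = 21; x_{16} = 16; x_{17} = 7; x_{18} = 0; x_{19} = 15; x_{20} = 19; x_{21} = 17; x_{22} = 18; x_{23} = 6.
Since x_{23} = x_1 = 6, the sequence is periodic with period 22.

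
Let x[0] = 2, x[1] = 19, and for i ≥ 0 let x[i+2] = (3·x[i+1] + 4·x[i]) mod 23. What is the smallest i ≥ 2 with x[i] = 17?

Listing terms: x[0] = 2, x[1] = 19, x[2] = 19, x[3] = 18, x[4] = 15, x[5] = 2, x[6] = 20, x[7] = 22, x[8] = 8, x[9] = 20, x[10] = 0, x[11] = 11, x[12] = 10, x[13] = 5, x[14] = 9, x[15] = 1, x[16] = 16, x[17] = 6, x[18] = 13, x[19] = 17, x[20] = 11, x[21] = 9, x[22] = 2, x[23] = 19.
The sequence repeats with period 22.
The value 17 first appears (with i ≥ 2) at x[19].

19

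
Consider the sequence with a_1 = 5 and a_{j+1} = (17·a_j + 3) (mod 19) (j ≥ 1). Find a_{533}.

We have a_1 = 5, a_2 = 12, a_3 = 17, a_4 = 7, a_5 = 8, a_6 = 6, a_7 = 10, a_8 = 2, a_9 = 18, a_{10} = 5.
Since a_{10} = a_1 = 5, the sequence is periodic with period 9.
So a_{533} = a_{1 + ((533-1) mod 9)} = a_2 = 12.

12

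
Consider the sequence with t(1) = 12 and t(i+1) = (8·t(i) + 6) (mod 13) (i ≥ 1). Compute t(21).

12

Computing terms: t(1) = 12, t(2) = 11, t(3) = 3, t(4) = 4, t(5) = 12.
The sequence repeats with period 4.
(21 - 1) mod 4 = 0, so t(21) = t(1) = 12.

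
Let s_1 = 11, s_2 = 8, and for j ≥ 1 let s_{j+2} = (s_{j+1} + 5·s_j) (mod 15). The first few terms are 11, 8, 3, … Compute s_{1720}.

s_1 = 11, s_2 = 8, s_3 = 3, s_4 = 13, s_5 = 13, s_6 = 3, s_7 = 8, s_8 = 8, s_9 = 3.
Since (s_8, s_9) = (s_2, s_3) = (8, 3) (two consecutive terms determine the rest), the sequence is eventually periodic: after a pre-period of length 1 it cycles with period 6.
For j ≥ 2, s_j depends only on (j - 2) mod 6. (1720 - 2) mod 6 = 2, so s_{1720} = s_4 = 13.

13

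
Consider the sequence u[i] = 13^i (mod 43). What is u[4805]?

24

u[1] = 13,  u[2] = 40,  u[3] = 4,  u[4] = 9,  u[5] = 31,  u[6] = 16,  u[7] = 36,  u[8] = 38,  u[9] = 21,  u[10] = 15,  u[11] = 23,  u[12] = 41,  u[13] = 17,  u[14] = 6,  u[15] = 35,  u[16] = 25,  u[17] = 24,  u[18] = 11,  u[19] = 14,  u[20] = 10,  u[21] = 1,  u[22] = 13.
Since u[22] = u[1] = 13, the sequence is periodic with period 21.
(4805 - 1) mod 21 = 16, so u[4805] = u[17] = 24.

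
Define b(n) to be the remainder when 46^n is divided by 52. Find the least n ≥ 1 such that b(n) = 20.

13

We have b(0) = 1, b(1) = 46, b(2) = 36, b(3) = 44, b(4) = 48, b(5) = 24, b(6) = 12, b(7) = 32, b(8) = 16, b(9) = 8, b(10) = 4, b(11) = 28, b(12) = 40, b(13) = 20, b(14) = 36.
Since b(14) = b(2) = 36, the sequence is eventually periodic: after a pre-period of length 2 it cycles with period 12.
The value 20 first appears (with n ≥ 1) at b(13).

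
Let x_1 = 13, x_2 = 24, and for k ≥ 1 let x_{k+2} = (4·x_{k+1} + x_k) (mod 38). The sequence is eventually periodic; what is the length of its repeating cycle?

6

Listing terms: x_1 = 13,  x_2 = 24,  x_3 = 33,  x_4 = 4,  x_5 = 11,  x_6 = 10,  x_7 = 13,  x_8 = 24.
Since (x_7, x_8) = (x_1, x_2) = (13, 24) (two consecutive terms determine the rest), the sequence is periodic with period 6.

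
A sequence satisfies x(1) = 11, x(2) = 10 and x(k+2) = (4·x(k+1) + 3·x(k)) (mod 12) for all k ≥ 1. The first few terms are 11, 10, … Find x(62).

x(1) = 11; x(2) = 10; x(3) = 1; x(4) = 10; x(5) = 7; x(6) = 10; x(7) = 1.
Since (x(6), x(7)) = (x(2), x(3)) = (10, 1) (two consecutive terms determine the rest), the sequence is eventually periodic: after a pre-period of length 1 it cycles with period 4.
For k ≥ 2, x(k) depends only on (k - 2) mod 4. (62 - 2) mod 4 = 0, so x(62) = x(2) = 10.

10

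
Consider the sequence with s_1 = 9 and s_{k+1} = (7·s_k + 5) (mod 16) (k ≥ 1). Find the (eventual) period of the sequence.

s_1 = 9, s_2 = 4, s_3 = 1, s_4 = 12, s_5 = 9.
The sequence repeats with period 4.

4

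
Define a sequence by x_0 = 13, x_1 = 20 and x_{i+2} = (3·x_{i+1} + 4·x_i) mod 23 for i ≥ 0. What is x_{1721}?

Listing terms: x_0 = 13,  x_1 = 20,  x_2 = 20,  x_3 = 2,  x_4 = 17,  x_5 = 13,  x_6 = 15,  x_7 = 5,  x_8 = 6,  x_9 = 15,  x_{10} = 0,  x_{11} = 14,  x_{12} = 19,  x_{13} = 21,  x_{14} = 1,  x_{15} = 18,  x_{16} = 12,  x_{17} = 16,  x_{18} = 4,  x_{19} = 7,  x_{20} = 14,  x_{21} = 1,  x_{22} = 13,  x_{23} = 20.
Since (x_{22}, x_{23}) = (x_0, x_1) = (13, 20) (two consecutive terms determine the rest), the sequence is periodic with period 22.
So x_{1721} = x_{0 + ((1721-0) mod 22)} = x_5 = 13.

13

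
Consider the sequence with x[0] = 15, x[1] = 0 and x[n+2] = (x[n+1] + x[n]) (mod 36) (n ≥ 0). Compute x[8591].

21

We have x[0] = 15; x[1] = 0; x[2] = 15; x[3] = 15; x[4] = 30; x[5] = 9; x[6] = 3; x[7] = 12; x[8] = 15; x[9] = 27; x[10] = 6; x[11] = 33; x[12] = 3; x[13] = 0; x[14] = 3; x[15] = 3; x[16] = 6; x[17] = 9; x[18] = 15; x[19] = 24; x[20] = 3; x[21] = 27; x[22] = 30; x[23] = 21; x[24] = 15; x[25] = 0.
Since (x[24], x[25]) = (x[0], x[1]) = (15, 0) (two consecutive terms determine the rest), the sequence is periodic with period 24.
(8591 - 0) mod 24 = 23, so x[8591] = x[23] = 21.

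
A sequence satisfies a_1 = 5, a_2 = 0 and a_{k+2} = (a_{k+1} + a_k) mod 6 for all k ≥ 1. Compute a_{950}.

0

a_1 = 5, a_2 = 0, a_3 = 5, a_4 = 5, a_5 = 4, a_6 = 3, a_7 = 1, a_8 = 4, a_9 = 5, a_{10} = 3, a_{11} = 2, a_{12} = 5, a_{13} = 1, a_{14} = 0, a_{15} = 1, a_{16} = 1, a_{17} = 2, a_{18} = 3, a_{19} = 5, a_{20} = 2, a_{21} = 1, a_{22} = 3, a_{23} = 4, a_{24} = 1, a_{25} = 5, a_{26} = 0.
Since (a_{25}, a_{26}) = (a_1, a_2) = (5, 0) (two consecutive terms determine the rest), the sequence is periodic with period 24.
So a_{950} = a_{1 + ((950-1) mod 24)} = a_{14} = 0.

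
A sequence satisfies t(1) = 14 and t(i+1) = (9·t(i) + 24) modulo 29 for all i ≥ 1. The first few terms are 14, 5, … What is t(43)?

14

t(1) = 14; t(2) = 5; t(3) = 11; t(4) = 7; t(5) = 0; t(6) = 24; t(7) = 8; t(8) = 9; t(9) = 18; t(10) = 12; t(11) = 16; t(12) = 23; t(13) = 28; t(14) = 15; t(15) = 14.
The sequence repeats with period 14.
So t(43) = t(1 + ((43-1) mod 14)) = t(1) = 14.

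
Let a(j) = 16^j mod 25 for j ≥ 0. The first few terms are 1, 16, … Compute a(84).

11

Computing terms: a(0) = 1; a(1) = 16; a(2) = 6; a(3) = 21; a(4) = 11; a(5) = 1.
Since a(5) = a(0) = 1, the sequence is periodic with period 5.
So a(84) = a(0 + ((84-0) mod 5)) = a(4) = 11.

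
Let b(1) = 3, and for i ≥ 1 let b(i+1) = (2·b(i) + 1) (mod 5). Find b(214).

Computing terms: b(1) = 3, b(2) = 2, b(3) = 0, b(4) = 1, b(5) = 3.
Since b(5) = b(1) = 3, the sequence is periodic with period 4.
So b(214) = b(1 + ((214-1) mod 4)) = b(2) = 2.

2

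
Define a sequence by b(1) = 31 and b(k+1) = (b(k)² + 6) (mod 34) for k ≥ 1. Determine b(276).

31

b(1) = 31,  b(2) = 15,  b(3) = 27,  b(4) = 21,  b(5) = 5,  b(6) = 31.
Since b(6) = b(1) = 31, the sequence is periodic with period 5.
So b(276) = b(1 + ((276-1) mod 5)) = b(1) = 31.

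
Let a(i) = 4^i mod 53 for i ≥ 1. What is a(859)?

4

a(1) = 4; a(2) = 16; a(3) = 11; a(4) = 44; a(5) = 17; a(6) = 15; a(7) = 7; a(8) = 28; a(9) = 6; a(10) = 24; a(11) = 43; a(12) = 13; a(13) = 52; a(14) = 49; a(15) = 37; a(16) = 42; a(17) = 9; a(18) = 36; a(19) = 38; a(20) = 46; a(21) = 25; a(22) = 47; a(23) = 29; a(24) = 10; a(25) = 40; a(26) = 1; a(27) = 4.
The sequence repeats with period 26.
(859 - 1) mod 26 = 0, so a(859) = a(1) = 4.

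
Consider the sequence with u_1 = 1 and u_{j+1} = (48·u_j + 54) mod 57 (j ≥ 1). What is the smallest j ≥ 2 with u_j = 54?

12

We have u_1 = 1, u_2 = 45, u_3 = 48, u_4 = 21, u_5 = 36, u_6 = 15, u_7 = 33, u_8 = 42, u_9 = 18, u_{10} = 6, u_{11} = 0, u_{12} = 54, u_{13} = 24, u_{14} = 9, u_{15} = 30, u_{16} = 12, u_{17} = 3, u_{18} = 27, u_{19} = 39, u_{20} = 45.
Since u_{20} = u_2 = 45, the sequence is eventually periodic: after a pre-period of length 1 it cycles with period 18.
The value 54 first appears (with j ≥ 2) at u_{12}.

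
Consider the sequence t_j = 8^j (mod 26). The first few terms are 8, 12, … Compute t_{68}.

Computing terms: t_1 = 8; t_2 = 12; t_3 = 18; t_4 = 14; t_5 = 8.
The sequence repeats with period 4.
(68 - 1) mod 4 = 3, so t_{68} = t_4 = 14.

14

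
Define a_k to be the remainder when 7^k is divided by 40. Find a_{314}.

Computing terms: a_1 = 7, a_2 = 9, a_3 = 23, a_4 = 1, a_5 = 7.
Since a_5 = a_1 = 7, the sequence is periodic with period 4.
So a_{314} = a_{1 + ((314-1) mod 4)} = a_2 = 9.

9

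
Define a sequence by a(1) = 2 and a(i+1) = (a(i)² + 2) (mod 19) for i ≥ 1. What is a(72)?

0

a(1) = 2,  a(2) = 6,  a(3) = 0,  a(4) = 2.
Since a(4) = a(1) = 2, the sequence is periodic with period 3.
So a(72) = a(1 + ((72-1) mod 3)) = a(3) = 0.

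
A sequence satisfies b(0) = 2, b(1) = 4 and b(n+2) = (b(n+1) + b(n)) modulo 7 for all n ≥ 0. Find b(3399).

5

Computing terms: b(0) = 2; b(1) = 4; b(2) = 6; b(3) = 3; b(4) = 2; b(5) = 5; b(6) = 0; b(7) = 5; b(8) = 5; b(9) = 3; b(10) = 1; b(11) = 4; b(12) = 5; b(13) = 2; b(14) = 0; b(15) = 2; b(16) = 2; b(17) = 4.
Since (b(16), b(17)) = (b(0), b(1)) = (2, 4) (two consecutive terms determine the rest), the sequence is periodic with period 16.
(3399 - 0) mod 16 = 7, so b(3399) = b(7) = 5.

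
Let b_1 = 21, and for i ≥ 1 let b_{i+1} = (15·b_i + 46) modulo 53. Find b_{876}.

20

b_1 = 21; b_2 = 43; b_3 = 2; b_4 = 23; b_5 = 20; b_6 = 28; b_7 = 42; b_8 = 40; b_9 = 10; b_{10} = 37; b_{11} = 18; b_{12} = 51; b_{13} = 16; b_{14} = 21.
The sequence repeats with period 13.
(876 - 1) mod 13 = 4, so b_{876} = b_5 = 20.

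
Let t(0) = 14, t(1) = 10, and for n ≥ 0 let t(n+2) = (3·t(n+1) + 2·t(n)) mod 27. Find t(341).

Listing terms: t(0) = 14,  t(1) = 10,  t(2) = 4,  t(3) = 5,  t(4) = 23,  t(5) = 25,  t(6) = 13,  t(7) = 8,  t(8) = 23,  t(9) = 4,  t(10) = 4,  t(11) = 20,  t(12) = 14,  t(13) = 1,  t(14) = 4,  t(15) = 14,  t(16) = 23,  t(17) = 16,  t(18) = 13,  t(19) = 17,  t(20) = 23,  t(21) = 22,  t(22) = 4,  t(23) = 2,  t(24) = 14,  t(25) = 19,  t(26) = 4,  t(27) = 23,  t(28) = 23,  t(29) = 7,  t(30) = 13,  t(31) = 26,  t(32) = 23,  t(33) = 13,  t(34) = 4,  t(35) = 11,  t(36) = 14,  t(37) = 10.
Since (t(36), t(37)) = (t(0), t(1)) = (14, 10) (two consecutive terms determine the rest), the sequence is periodic with period 36.
(341 - 0) mod 36 = 17, so t(341) = t(17) = 16.

16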